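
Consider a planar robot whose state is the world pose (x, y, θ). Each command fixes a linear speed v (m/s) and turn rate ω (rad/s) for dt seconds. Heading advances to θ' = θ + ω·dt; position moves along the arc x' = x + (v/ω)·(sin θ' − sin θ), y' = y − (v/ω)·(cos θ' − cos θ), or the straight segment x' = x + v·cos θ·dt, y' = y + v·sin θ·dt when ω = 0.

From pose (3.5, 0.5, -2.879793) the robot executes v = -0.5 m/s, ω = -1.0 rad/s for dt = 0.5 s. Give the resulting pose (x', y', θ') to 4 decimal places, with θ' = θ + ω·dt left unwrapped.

(3.7474, 0.5029, -3.3798)

θ' = -2.8798 + -1.0·0.5 = -3.3798
R = v/ω = -0.5/-1.0 = 0.5000
x' = 3.5 + 0.5000·(sin -3.3798 − sin -2.8798) = 3.7474
y' = 0.5 − 0.5000·(cos -3.3798 − cos -2.8798) = 0.5029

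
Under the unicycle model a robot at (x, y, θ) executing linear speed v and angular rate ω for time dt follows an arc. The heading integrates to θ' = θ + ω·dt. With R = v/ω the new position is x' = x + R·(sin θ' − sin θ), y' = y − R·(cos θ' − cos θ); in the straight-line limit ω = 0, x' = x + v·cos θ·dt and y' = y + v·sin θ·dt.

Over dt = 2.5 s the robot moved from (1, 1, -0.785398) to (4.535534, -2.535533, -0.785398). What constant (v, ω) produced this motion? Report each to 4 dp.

v = 2.0000, ω = 0.0000

Δθ = -0.785398 − -0.785398 = 0.000000
ω = Δθ/dt = 0.000000/2.5 = 0.0000
ω = 0 → v = (Δx·cos θ + Δy·sin θ)/dt = 2.0000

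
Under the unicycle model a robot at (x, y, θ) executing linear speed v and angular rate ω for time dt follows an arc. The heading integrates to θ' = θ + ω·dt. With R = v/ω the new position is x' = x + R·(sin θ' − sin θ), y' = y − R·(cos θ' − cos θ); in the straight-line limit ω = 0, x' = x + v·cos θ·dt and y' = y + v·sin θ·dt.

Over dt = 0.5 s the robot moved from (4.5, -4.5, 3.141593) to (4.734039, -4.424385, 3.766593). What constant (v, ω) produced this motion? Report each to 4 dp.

Δθ = 3.766593 − 3.141593 = 0.625000
ω = Δθ/dt = 0.625000/0.5 = 1.2500
R = Δx/(sin θ' − sin θ) = -0.4000
v = R·ω = -0.4000·1.2500 = -0.5000

v = -0.5000, ω = 1.2500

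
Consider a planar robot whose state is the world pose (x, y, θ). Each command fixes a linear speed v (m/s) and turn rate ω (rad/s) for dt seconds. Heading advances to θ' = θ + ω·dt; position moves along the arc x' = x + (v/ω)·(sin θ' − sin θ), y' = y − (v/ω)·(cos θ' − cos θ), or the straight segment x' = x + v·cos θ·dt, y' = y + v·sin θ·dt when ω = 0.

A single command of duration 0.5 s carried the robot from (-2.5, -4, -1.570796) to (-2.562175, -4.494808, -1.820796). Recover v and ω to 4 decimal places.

Δθ = -1.820796 − -1.570796 = -0.250000
ω = Δθ/dt = -0.250000/0.5 = -0.5000
R = −Δy/(cos θ' − cos θ) = -2.0000
v = R·ω = -2.0000·-0.5000 = 1.0000

v = 1.0000, ω = -0.5000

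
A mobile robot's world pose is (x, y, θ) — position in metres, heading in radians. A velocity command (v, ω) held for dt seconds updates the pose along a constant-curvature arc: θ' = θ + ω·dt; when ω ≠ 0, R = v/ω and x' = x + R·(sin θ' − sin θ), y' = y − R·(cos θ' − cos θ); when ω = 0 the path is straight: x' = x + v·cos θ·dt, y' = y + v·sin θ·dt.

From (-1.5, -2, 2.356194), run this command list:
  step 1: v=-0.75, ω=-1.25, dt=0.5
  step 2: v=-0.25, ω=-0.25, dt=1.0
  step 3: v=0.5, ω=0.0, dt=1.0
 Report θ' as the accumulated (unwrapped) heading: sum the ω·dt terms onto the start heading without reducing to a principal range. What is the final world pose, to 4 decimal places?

step 1: θ'=1.7312 (R=0.6000) → pose (-1.3320, -2.3284, 1.7312)
step 2: θ'=1.4812 (R=1.0000) → pose (-1.3231, -2.5776, 1.4812)
step 3: θ'=1.4812 (straight) → pose (-1.2784, -2.0796, 1.4812)

(-1.2784, -2.0796, 1.4812)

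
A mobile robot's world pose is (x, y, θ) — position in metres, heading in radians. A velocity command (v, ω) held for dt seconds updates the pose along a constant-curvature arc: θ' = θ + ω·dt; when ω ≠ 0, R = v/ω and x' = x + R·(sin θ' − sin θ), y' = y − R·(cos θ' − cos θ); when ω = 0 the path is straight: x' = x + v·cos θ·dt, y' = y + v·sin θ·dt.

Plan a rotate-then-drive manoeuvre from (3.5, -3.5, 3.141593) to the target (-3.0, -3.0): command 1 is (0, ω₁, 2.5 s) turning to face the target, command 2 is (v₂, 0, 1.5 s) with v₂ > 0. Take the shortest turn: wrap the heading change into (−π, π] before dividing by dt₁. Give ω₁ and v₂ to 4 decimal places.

ω₁ = -0.0307, v₂ = 4.3461

heading to target = atan2(-3−-3.5, -3−3.5) = 3.0648
Δθ = wrap(3.0648 − 3.1416) = -0.0768; ω₁ = Δθ/dt₁ = -0.0307
distance = √((-3−3.5)² + (-3−-3.5)²) = 6.5192; v₂ = distance/dt₂ = 4.3461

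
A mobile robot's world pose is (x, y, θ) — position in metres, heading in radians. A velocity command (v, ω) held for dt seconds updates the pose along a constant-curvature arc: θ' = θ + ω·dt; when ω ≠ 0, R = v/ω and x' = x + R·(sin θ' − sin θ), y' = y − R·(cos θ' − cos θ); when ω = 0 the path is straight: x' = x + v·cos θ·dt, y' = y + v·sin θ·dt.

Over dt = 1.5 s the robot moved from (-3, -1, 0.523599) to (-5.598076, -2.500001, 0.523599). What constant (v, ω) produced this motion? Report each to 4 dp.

Δθ = 0.523599 − 0.523599 = 0.000000
ω = Δθ/dt = 0.000000/1.5 = 0.0000
ω = 0 → v = (Δx·cos θ + Δy·sin θ)/dt = -2.0000

v = -2.0000, ω = 0.0000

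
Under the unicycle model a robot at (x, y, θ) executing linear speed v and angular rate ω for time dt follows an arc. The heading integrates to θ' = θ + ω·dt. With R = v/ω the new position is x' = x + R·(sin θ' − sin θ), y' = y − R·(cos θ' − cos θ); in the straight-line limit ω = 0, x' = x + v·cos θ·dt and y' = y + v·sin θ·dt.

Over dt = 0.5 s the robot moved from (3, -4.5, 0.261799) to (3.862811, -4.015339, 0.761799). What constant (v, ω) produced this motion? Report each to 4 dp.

v = 2.0000, ω = 1.0000

Δθ = 0.761799 − 0.261799 = 0.500000
ω = Δθ/dt = 0.500000/0.5 = 1.0000
R = Δx/(sin θ' − sin θ) = 2.0000
v = R·ω = 2.0000·1.0000 = 2.0000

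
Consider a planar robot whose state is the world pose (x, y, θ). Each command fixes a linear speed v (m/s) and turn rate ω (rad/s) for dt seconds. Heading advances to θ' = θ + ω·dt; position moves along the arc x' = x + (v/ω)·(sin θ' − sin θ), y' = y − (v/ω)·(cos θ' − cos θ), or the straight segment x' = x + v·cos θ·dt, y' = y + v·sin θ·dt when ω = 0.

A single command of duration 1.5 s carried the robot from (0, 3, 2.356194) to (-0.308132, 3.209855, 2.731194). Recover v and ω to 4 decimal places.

Δθ = 2.731194 − 2.356194 = 0.375000
ω = Δθ/dt = 0.375000/1.5 = 0.2500
R = Δx/(sin θ' − sin θ) = 1.0000
v = R·ω = 1.0000·0.2500 = 0.2500

v = 0.2500, ω = 0.2500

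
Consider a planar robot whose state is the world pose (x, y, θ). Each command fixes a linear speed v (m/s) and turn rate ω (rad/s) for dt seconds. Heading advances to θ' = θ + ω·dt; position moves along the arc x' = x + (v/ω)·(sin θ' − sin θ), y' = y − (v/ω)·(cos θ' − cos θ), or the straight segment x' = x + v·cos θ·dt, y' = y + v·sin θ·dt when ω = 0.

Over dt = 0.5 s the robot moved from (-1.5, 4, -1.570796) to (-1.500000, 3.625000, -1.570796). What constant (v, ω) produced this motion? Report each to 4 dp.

v = 0.7500, ω = 0.0000

Δθ = -1.570796 − -1.570796 = 0.000000
ω = Δθ/dt = 0.000000/0.5 = 0.0000
ω = 0 → v = (Δx·cos θ + Δy·sin θ)/dt = 0.7500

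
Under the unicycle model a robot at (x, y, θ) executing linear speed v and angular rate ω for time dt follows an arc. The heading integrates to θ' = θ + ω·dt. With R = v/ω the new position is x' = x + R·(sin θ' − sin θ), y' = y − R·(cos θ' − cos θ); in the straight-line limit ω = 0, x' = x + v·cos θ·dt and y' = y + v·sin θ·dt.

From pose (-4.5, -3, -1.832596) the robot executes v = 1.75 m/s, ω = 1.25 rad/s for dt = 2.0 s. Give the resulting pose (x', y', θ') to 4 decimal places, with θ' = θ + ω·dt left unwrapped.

(-2.2812, -4.4620, 0.6674)

θ' = -1.8326 + 1.25·2.0 = 0.6674
R = v/ω = 1.75/1.25 = 1.4000
x' = -4.5 + 1.4000·(sin 0.6674 − sin -1.8326) = -2.2812
y' = -3 − 1.4000·(cos 0.6674 − cos -1.8326) = -4.4620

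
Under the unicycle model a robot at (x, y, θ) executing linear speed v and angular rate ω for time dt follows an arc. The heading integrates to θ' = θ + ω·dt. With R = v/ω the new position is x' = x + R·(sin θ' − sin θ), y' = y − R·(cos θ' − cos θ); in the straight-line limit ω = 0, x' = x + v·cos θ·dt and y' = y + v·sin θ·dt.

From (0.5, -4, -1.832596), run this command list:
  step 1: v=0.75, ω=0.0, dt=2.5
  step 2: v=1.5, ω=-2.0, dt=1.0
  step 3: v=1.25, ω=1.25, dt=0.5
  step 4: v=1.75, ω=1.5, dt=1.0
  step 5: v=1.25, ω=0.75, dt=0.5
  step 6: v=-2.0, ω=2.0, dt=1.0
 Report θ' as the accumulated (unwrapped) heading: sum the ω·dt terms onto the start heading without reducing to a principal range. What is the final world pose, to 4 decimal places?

step 1: θ'=-1.8326 (straight) → pose (0.0147, -5.8111, -1.8326)
step 2: θ'=-3.8326 (R=-0.7500) → pose (-1.1877, -6.1950, -3.8326)
step 3: θ'=-3.2076 (R=1.0000) → pose (-1.7591, -5.9677, -3.2076)
step 4: θ'=-1.7076 (R=1.1667) → pose (-2.9918, -6.9728, -1.7076)
step 5: θ'=-1.3326 (R=1.6667) → pose (-2.9603, -7.5933, -1.3326)
step 6: θ'=0.6674 (R=-1.0000) → pose (-4.5510, -7.0438, 0.6674)

(-4.5510, -7.0438, 0.6674)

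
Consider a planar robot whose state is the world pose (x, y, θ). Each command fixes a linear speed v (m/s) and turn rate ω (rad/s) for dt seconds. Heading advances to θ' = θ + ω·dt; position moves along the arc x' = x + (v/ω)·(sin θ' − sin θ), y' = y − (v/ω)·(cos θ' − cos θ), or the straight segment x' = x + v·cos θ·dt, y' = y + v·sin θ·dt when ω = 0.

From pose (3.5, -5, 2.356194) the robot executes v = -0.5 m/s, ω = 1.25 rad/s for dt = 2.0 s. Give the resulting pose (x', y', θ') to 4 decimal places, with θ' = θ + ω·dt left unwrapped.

θ' = 2.3562 + 1.25·2.0 = 4.8562
R = v/ω = -0.5/1.25 = -0.4000
x' = 3.5 + -0.4000·(sin 4.8562 − sin 2.3562) = 4.1787
y' = -5 − -0.4000·(cos 4.8562 − cos 2.3562) = -4.6598

(4.1787, -4.6598, 4.8562)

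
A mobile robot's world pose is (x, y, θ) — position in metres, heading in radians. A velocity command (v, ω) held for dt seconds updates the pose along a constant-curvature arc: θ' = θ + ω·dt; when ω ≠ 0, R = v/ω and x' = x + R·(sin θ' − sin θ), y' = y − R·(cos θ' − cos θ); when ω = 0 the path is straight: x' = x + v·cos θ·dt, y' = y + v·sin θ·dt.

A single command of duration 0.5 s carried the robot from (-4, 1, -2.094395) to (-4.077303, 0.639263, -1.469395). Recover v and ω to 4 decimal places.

Δθ = -1.469395 − -2.094395 = 0.625000
ω = Δθ/dt = 0.625000/0.5 = 1.2500
R = −Δy/(cos θ' − cos θ) = 0.6000
v = R·ω = 0.6000·1.2500 = 0.7500

v = 0.7500, ω = 1.2500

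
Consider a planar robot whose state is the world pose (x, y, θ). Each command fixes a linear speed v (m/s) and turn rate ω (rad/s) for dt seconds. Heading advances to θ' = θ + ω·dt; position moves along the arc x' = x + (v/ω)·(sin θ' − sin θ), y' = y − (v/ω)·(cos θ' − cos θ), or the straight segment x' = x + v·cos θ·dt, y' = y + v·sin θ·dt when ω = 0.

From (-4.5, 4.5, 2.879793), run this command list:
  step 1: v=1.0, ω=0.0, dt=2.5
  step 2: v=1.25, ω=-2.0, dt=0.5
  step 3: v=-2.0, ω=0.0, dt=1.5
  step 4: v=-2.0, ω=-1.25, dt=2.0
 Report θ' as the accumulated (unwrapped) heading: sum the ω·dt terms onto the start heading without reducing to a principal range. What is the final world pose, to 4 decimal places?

(-8.8903, 0.9142, -0.6202)

step 1: θ'=2.8798 (straight) → pose (-6.9148, 5.1470, 2.8798)
step 2: θ'=1.8798 (R=-0.6250) → pose (-7.3485, 5.5607, 1.8798)
step 3: θ'=1.8798 (straight) → pose (-6.4361, 2.7028, 1.8798)
step 4: θ'=-0.6202 (R=1.6000) → pose (-8.8903, 0.9142, -0.6202)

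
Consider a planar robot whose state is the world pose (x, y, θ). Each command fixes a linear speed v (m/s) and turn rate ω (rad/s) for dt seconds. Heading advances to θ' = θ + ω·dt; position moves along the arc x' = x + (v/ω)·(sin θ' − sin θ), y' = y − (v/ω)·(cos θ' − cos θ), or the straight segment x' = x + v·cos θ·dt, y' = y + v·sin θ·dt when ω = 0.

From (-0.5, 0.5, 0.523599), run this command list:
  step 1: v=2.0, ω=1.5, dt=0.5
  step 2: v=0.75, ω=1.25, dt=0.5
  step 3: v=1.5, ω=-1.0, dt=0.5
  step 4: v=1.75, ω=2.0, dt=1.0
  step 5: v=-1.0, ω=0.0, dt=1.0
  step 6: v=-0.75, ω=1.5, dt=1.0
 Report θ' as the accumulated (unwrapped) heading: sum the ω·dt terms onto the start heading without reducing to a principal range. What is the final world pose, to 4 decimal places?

(0.2918, 4.1996, 4.8986)

step 1: θ'=1.2736 (R=1.3333) → pose (0.1082, 1.2642, 1.2736)
step 2: θ'=1.8986 (R=0.6000) → pose (0.1026, 1.6331, 1.8986)
step 3: θ'=1.3986 (R=-1.5000) → pose (0.0449, 2.3731, 1.3986)
step 4: θ'=3.3986 (R=0.8750) → pose (-1.0396, 3.3693, 3.3986)
step 5: θ'=3.3986 (straight) → pose (-0.0724, 3.6235, 3.3986)
step 6: θ'=4.8986 (R=-0.5000) → pose (0.2918, 4.1996, 4.8986)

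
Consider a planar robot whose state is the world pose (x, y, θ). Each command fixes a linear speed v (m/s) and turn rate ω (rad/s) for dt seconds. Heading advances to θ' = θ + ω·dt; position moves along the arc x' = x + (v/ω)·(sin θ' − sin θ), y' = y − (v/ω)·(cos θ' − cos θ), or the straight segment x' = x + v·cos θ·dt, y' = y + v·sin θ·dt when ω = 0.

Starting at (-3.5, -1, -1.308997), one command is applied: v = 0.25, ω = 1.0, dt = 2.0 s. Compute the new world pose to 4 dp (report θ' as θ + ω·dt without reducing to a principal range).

θ' = -1.3090 + 1.0·2.0 = 0.6910
R = v/ω = 0.25/1.0 = 0.2500
x' = -3.5 + 0.2500·(sin 0.6910 − sin -1.3090) = -3.0992
y' = -1 − 0.2500·(cos 0.6910 − cos -1.3090) = -1.1279

(-3.0992, -1.1279, 0.6910)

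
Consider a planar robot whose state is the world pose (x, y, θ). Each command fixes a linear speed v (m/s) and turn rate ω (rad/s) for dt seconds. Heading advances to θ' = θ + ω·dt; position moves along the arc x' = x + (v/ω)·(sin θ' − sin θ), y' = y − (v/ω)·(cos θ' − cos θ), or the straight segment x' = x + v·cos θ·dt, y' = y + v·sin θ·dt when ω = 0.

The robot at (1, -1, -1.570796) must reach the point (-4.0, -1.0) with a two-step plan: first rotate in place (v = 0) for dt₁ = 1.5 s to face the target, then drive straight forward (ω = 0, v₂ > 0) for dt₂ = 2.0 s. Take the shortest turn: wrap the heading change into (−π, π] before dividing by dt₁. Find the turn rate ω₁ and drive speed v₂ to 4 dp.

heading to target = atan2(-1−-1, -4−1) = 3.1416
Δθ = wrap(3.1416 − -1.5708) = -1.5708; ω₁ = Δθ/dt₁ = -1.0472
distance = √((-4−1)² + (-1−-1)²) = 5.0000; v₂ = distance/dt₂ = 2.5000

ω₁ = -1.0472, v₂ = 2.5000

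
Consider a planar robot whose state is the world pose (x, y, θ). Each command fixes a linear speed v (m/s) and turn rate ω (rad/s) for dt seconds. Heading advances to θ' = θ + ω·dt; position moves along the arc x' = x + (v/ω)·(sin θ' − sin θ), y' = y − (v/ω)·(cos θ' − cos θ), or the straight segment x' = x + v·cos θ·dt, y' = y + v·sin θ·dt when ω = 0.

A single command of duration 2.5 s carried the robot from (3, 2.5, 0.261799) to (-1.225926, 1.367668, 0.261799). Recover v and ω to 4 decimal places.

Δθ = 0.261799 − 0.261799 = 0.000000
ω = Δθ/dt = 0.000000/2.5 = 0.0000
ω = 0 → v = (Δx·cos θ + Δy·sin θ)/dt = -1.7500

v = -1.7500, ω = 0.0000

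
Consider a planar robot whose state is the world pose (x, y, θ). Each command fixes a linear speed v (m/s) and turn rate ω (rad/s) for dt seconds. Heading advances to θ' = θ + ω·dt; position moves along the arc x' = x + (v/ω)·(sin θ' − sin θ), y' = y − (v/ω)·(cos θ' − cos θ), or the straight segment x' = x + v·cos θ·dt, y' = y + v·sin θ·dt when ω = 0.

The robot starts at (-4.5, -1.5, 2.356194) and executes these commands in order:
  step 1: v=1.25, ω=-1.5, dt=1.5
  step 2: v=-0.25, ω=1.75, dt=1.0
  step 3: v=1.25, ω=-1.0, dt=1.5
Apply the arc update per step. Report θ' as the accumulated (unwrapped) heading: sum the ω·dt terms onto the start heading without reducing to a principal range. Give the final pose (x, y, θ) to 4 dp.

(-3.3575, 1.2591, 0.3562)

step 1: θ'=0.1062 (R=-0.8333) → pose (-3.9991, -0.0821, 0.1062)
step 2: θ'=1.8562 (R=-0.1429) → pose (-4.1210, -0.2644, 1.8562)
step 3: θ'=0.3562 (R=-1.2500) → pose (-3.3575, 1.2591, 0.3562)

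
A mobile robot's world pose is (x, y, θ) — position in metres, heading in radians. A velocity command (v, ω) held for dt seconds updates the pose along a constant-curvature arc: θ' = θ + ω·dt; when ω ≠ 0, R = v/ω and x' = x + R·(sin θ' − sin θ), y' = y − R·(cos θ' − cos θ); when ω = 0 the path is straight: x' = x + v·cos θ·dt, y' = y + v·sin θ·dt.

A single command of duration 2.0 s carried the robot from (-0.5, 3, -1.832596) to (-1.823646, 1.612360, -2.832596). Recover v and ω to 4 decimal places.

Δθ = -2.832596 − -1.832596 = -1.000000
ω = Δθ/dt = -1.000000/2.0 = -0.5000
R = −Δy/(cos θ' − cos θ) = -2.0000
v = R·ω = -2.0000·-0.5000 = 1.0000

v = 1.0000, ω = -0.5000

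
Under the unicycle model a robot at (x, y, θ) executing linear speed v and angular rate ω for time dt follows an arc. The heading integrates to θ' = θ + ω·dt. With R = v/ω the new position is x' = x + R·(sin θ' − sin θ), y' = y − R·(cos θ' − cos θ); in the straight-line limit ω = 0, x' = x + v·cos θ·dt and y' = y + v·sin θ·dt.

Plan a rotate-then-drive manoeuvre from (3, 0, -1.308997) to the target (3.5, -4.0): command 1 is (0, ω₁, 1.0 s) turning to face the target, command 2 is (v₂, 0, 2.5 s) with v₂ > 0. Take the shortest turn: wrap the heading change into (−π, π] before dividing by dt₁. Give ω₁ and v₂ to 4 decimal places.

heading to target = atan2(-4−0, 3.5−3) = -1.4464
Δθ = wrap(-1.4464 − -1.3090) = -0.1374; ω₁ = Δθ/dt₁ = -0.1374
distance = √((3.5−3)² + (-4−0)²) = 4.0311; v₂ = distance/dt₂ = 1.6125

ω₁ = -0.1374, v₂ = 1.6125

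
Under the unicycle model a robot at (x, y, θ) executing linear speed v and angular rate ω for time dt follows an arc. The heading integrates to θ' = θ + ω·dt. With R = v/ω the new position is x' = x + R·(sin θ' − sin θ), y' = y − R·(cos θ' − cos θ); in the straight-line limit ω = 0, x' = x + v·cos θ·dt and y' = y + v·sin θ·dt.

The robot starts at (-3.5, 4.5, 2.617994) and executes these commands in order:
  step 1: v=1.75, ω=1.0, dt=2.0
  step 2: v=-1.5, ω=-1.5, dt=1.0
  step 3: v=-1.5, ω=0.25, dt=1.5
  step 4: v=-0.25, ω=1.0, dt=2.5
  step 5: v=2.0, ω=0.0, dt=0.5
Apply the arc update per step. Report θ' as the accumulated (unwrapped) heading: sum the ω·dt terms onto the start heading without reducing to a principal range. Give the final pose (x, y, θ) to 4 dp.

(-1.9475, 4.6080, 5.9930)

step 1: θ'=4.6180 (R=1.7500) → pose (-6.1172, 3.1494, 4.6180)
step 2: θ'=3.1180 (R=1.0000) → pose (-5.0981, 4.0549, 3.1180)
step 3: θ'=3.4930 (R=-6.0000) → pose (-2.8912, 4.4198, 3.4930)
step 4: θ'=5.9930 (R=-0.2500) → pose (-2.9057, 4.8941, 5.9930)
step 5: θ'=5.9930 (straight) → pose (-1.9475, 4.6080, 5.9930)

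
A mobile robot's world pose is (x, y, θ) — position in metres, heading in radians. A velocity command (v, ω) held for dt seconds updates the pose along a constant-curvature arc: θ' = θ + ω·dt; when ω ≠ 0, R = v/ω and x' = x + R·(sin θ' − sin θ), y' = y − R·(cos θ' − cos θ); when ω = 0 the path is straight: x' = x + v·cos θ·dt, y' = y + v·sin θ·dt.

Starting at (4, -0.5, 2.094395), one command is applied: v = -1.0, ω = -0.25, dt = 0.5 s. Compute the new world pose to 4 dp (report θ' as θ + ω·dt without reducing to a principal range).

θ' = 2.0944 + -0.25·0.5 = 1.9694
R = v/ω = -1.0/-0.25 = 4.0000
x' = 4 + 4.0000·(sin 1.9694 − sin 2.0944) = 4.2223
y' = -0.5 − 4.0000·(cos 1.9694 − cos 2.0944) = -0.9475

(4.2223, -0.9475, 1.9694)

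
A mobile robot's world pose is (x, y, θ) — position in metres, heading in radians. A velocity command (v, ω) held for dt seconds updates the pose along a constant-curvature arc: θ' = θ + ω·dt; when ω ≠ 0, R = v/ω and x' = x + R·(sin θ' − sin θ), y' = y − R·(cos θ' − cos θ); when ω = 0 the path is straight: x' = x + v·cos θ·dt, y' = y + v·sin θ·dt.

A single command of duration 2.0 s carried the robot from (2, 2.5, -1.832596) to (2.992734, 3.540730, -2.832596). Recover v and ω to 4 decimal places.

Δθ = -2.832596 − -1.832596 = -1.000000
ω = Δθ/dt = -1.000000/2.0 = -0.5000
R = −Δy/(cos θ' − cos θ) = 1.5000
v = R·ω = 1.5000·-0.5000 = -0.7500

v = -0.7500, ω = -0.5000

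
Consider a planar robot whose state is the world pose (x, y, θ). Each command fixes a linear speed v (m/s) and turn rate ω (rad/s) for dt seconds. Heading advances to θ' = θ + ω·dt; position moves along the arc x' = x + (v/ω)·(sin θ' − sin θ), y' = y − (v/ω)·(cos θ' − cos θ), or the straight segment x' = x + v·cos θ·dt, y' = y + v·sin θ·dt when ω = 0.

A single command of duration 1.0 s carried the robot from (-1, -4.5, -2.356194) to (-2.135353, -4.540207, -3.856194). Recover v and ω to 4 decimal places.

v = 1.2500, ω = -1.5000

Δθ = -3.856194 − -2.356194 = -1.500000
ω = Δθ/dt = -1.500000/1.0 = -1.5000
R = Δx/(sin θ' − sin θ) = -0.8333
v = R·ω = -0.8333·-1.5000 = 1.2500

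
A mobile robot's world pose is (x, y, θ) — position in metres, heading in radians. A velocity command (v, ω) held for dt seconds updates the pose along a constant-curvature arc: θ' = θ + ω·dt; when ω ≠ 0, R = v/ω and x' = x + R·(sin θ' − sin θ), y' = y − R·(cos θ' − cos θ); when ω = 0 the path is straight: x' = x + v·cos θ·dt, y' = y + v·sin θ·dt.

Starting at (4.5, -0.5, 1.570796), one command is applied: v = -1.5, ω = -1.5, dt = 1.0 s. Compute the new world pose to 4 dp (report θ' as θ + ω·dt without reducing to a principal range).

θ' = 1.5708 + -1.5·1.0 = 0.0708
R = v/ω = -1.5/-1.5 = 1.0000
x' = 4.5 + 1.0000·(sin 0.0708 − sin 1.5708) = 3.5707
y' = -0.5 − 1.0000·(cos 0.0708 − cos 1.5708) = -1.4975

(3.5707, -1.4975, 0.0708)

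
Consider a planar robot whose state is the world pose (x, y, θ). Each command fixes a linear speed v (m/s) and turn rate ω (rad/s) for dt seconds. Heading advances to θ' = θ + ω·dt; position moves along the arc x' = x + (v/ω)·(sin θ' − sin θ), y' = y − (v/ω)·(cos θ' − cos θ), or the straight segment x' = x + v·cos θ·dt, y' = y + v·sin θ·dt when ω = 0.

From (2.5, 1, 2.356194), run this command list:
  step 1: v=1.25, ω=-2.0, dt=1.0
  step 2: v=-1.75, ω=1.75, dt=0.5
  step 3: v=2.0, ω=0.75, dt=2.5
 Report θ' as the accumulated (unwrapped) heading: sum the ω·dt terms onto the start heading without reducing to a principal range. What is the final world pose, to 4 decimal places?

step 1: θ'=0.3562 (R=-0.6250) → pose (2.7240, 2.0277, 0.3562)
step 2: θ'=1.2312 (R=-1.0000) → pose (2.1298, 1.4236, 1.2312)
step 3: θ'=3.1062 (R=2.6667) → pose (-0.2902, 4.9769, 3.1062)

(-0.2902, 4.9769, 3.1062)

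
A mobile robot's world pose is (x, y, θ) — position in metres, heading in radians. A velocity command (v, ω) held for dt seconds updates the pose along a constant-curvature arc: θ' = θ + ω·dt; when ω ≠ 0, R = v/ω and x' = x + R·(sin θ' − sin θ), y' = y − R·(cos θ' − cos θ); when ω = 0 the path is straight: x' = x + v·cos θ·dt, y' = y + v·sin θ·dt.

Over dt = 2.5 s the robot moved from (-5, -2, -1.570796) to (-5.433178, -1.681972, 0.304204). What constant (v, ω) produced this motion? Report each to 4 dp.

v = -0.2500, ω = 0.7500

Δθ = 0.304204 − -1.570796 = 1.875000
ω = Δθ/dt = 1.875000/2.5 = 0.7500
R = Δx/(sin θ' − sin θ) = -0.3333
v = R·ω = -0.3333·0.7500 = -0.2500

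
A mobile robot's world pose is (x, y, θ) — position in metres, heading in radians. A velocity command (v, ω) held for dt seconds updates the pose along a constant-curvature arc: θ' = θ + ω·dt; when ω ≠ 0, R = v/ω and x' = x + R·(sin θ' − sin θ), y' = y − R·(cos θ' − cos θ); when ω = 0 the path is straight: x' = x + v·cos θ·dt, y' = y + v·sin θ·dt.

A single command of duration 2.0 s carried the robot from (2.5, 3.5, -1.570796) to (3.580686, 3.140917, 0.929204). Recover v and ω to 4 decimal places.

Δθ = 0.929204 − -1.570796 = 2.500000
ω = Δθ/dt = 2.500000/2.0 = 1.2500
R = Δx/(sin θ' − sin θ) = 0.6000
v = R·ω = 0.6000·1.2500 = 0.7500

v = 0.7500, ω = 1.2500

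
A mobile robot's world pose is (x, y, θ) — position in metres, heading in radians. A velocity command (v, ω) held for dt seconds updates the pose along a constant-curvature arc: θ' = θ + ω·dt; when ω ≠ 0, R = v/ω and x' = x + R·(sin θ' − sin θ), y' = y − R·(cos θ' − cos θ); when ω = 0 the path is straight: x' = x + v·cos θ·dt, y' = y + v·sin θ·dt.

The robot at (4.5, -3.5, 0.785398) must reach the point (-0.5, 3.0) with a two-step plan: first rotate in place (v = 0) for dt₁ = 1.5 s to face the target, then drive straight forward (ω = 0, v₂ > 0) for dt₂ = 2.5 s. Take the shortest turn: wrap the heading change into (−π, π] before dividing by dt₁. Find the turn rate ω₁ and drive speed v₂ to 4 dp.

ω₁ = 0.9607, v₂ = 3.2802

heading to target = atan2(3−-3.5, -0.5−4.5) = 2.2265
Δθ = wrap(2.2265 − 0.7854) = 1.4411; ω₁ = Δθ/dt₁ = 0.9607
distance = √((-0.5−4.5)² + (3−-3.5)²) = 8.2006; v₂ = distance/dt₂ = 3.2802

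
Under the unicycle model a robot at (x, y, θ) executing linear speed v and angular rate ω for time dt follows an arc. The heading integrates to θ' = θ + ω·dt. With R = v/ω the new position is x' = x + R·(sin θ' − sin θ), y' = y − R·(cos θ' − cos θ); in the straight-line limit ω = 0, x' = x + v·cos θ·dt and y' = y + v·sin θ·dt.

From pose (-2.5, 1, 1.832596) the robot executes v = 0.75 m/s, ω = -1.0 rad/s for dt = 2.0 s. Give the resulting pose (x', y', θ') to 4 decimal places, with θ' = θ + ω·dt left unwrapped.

θ' = 1.8326 + -1.0·2.0 = -0.1674
R = v/ω = 0.75/-1.0 = -0.7500
x' = -2.5 + -0.7500·(sin -0.1674 − sin 1.8326) = -1.6506
y' = 1 − -0.7500·(cos -0.1674 − cos 1.8326) = 1.9336

(-1.6506, 1.9336, -0.1674)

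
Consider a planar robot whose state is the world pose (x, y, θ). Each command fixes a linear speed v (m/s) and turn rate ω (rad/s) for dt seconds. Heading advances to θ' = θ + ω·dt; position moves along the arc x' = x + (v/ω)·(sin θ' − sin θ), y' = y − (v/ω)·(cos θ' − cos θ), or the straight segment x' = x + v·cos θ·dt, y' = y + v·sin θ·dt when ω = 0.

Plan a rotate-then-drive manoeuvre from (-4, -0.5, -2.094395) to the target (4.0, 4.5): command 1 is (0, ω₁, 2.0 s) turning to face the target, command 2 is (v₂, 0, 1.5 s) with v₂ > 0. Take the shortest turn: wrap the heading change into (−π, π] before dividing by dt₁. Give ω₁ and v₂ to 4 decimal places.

ω₁ = 1.3265, v₂ = 6.2893

heading to target = atan2(4.5−-0.5, 4−-4) = 0.5586
Δθ = wrap(0.5586 − -2.0944) = 2.6530; ω₁ = Δθ/dt₁ = 1.3265
distance = √((4−-4)² + (4.5−-0.5)²) = 9.4340; v₂ = distance/dt₂ = 6.2893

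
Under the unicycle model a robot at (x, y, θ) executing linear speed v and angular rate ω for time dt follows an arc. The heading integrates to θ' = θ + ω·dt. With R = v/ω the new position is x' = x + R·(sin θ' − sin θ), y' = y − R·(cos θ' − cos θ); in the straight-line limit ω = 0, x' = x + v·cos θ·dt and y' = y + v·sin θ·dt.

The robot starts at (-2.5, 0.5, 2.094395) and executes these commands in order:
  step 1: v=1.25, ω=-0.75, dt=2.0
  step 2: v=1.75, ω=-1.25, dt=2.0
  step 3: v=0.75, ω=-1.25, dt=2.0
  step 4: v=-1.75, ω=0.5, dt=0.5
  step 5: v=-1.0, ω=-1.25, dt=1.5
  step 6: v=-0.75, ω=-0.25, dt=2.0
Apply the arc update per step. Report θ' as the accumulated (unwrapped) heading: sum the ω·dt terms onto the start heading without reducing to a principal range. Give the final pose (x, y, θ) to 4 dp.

(-2.6208, -0.8836, -6.5306)

step 1: θ'=0.5944 (R=-1.6667) → pose (-1.9900, 2.7141, 0.5944)
step 2: θ'=-1.9056 (R=-1.4000) → pose (0.1163, 1.0942, -1.9056)
step 3: θ'=-4.4056 (R=-0.6000) → pose (-1.0224, 1.1102, -4.4056)
step 4: θ'=-4.1556 (R=-3.5000) → pose (-0.6571, 0.3176, -4.1556)
step 5: θ'=-6.0306 (R=0.8000) → pose (-1.1364, -0.8798, -6.0306)
step 6: θ'=-6.5306 (R=3.0000) → pose (-2.6208, -0.8836, -6.5306)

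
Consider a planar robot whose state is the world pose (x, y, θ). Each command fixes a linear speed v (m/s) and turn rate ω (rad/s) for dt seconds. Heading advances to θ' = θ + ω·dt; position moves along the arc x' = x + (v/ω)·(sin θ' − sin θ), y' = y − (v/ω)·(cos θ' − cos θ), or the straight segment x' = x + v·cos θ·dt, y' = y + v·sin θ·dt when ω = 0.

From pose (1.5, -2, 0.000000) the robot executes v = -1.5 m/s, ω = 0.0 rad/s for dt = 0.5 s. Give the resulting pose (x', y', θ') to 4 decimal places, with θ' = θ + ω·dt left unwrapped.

θ' = 0.0000 + 0.0·0.5 = 0.0000
ω = 0 → straight: x' = 1.5 + -1.5·cos(0.0000)·0.5 = 0.7500
y' = -2 + -1.5·sin(0.0000)·0.5 = -2.0000

(0.7500, -2.0000, 0.0000)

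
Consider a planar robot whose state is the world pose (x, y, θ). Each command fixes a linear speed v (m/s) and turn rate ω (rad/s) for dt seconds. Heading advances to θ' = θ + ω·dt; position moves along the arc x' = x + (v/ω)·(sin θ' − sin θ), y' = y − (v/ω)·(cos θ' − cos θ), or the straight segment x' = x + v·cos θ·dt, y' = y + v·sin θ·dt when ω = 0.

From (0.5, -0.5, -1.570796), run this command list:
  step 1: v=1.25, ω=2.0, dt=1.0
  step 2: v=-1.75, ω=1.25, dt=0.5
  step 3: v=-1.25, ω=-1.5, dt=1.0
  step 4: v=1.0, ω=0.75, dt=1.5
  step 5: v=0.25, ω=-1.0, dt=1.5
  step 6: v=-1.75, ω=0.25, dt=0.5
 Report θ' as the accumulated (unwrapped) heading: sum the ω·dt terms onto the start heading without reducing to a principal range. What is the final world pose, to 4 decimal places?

(0.7841, -1.2473, -0.6958)

step 1: θ'=0.4292 (R=0.6250) → pose (1.3851, -1.0683, 0.4292)
step 2: θ'=1.0542 (R=-1.4000) → pose (0.7504, -1.6498, 1.0542)
step 3: θ'=-0.4458 (R=0.8333) → pose (-0.3335, -1.9901, -0.4458)
step 4: θ'=0.6792 (R=1.3333) → pose (1.0790, -1.8245, 0.6792)
step 5: θ'=-0.8208 (R=-0.2500) → pose (1.4189, -1.8486, -0.8208)
step 6: θ'=-0.6958 (R=-7.0000) → pose (0.7841, -1.2473, -0.6958)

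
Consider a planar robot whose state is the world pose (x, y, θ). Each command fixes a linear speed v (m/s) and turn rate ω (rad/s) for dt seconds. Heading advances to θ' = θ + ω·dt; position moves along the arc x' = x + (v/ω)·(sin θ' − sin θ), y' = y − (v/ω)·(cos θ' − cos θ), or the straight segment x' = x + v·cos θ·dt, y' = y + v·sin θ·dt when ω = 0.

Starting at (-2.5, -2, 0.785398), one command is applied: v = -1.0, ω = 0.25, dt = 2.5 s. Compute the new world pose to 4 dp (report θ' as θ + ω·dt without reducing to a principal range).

θ' = 0.7854 + 0.25·2.5 = 1.4104
R = v/ω = -1.0/0.25 = -4.0000
x' = -2.5 + -4.0000·(sin 1.4104 − sin 0.7854) = -3.6202
y' = -2 − -4.0000·(cos 1.4104 − cos 0.7854) = -4.1896

(-3.6202, -4.1896, 1.4104)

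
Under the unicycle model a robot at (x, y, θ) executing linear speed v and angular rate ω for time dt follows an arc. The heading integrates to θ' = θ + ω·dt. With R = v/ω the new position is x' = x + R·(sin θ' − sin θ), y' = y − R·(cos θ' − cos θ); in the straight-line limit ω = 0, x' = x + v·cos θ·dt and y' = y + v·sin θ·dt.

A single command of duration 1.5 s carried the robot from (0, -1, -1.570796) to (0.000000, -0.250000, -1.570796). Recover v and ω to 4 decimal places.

v = -0.5000, ω = 0.0000

Δθ = -1.570796 − -1.570796 = 0.000000
ω = Δθ/dt = 0.000000/1.5 = 0.0000
ω = 0 → v = (Δx·cos θ + Δy·sin θ)/dt = -0.5000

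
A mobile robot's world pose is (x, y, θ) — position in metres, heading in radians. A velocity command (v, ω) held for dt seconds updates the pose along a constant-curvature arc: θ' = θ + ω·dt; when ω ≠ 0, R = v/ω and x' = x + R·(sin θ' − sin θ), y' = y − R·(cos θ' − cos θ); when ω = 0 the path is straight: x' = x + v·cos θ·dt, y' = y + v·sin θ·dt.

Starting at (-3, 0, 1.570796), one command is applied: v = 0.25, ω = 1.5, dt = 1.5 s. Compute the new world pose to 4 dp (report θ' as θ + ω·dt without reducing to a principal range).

(-3.2714, 0.1297, 3.8208)

θ' = 1.5708 + 1.5·1.5 = 3.8208
R = v/ω = 0.25/1.5 = 0.1667
x' = -3 + 0.1667·(sin 3.8208 − sin 1.5708) = -3.2714
y' = 0 − 0.1667·(cos 3.8208 − cos 1.5708) = 0.1297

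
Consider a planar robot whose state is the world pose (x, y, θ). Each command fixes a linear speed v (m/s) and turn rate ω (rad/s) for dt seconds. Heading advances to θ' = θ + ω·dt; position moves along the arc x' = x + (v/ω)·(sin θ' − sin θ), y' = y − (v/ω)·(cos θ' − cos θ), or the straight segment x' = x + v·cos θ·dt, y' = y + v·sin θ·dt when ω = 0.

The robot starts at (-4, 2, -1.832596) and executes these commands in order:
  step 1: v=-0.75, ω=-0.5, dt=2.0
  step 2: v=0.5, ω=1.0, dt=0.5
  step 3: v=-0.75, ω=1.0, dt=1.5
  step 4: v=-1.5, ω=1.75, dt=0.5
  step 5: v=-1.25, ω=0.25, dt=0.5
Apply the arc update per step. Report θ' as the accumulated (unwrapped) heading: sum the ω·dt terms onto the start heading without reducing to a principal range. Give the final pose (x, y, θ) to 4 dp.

step 1: θ'=-2.8326 (R=1.5000) → pose (-3.0073, 3.0407, -2.8326)
step 2: θ'=-2.3326 (R=0.5000) → pose (-3.2170, 2.9095, -2.3326)
step 3: θ'=-0.8326 (R=-0.7500) → pose (-3.2049, 3.9319, -0.8326)
step 4: θ'=0.0424 (R=-0.8571) → pose (-3.8753, 4.2115, 0.0424)
step 5: θ'=0.1674 (R=-5.0000) → pose (-4.4965, 4.1461, 0.1674)

(-4.4965, 4.1461, 0.1674)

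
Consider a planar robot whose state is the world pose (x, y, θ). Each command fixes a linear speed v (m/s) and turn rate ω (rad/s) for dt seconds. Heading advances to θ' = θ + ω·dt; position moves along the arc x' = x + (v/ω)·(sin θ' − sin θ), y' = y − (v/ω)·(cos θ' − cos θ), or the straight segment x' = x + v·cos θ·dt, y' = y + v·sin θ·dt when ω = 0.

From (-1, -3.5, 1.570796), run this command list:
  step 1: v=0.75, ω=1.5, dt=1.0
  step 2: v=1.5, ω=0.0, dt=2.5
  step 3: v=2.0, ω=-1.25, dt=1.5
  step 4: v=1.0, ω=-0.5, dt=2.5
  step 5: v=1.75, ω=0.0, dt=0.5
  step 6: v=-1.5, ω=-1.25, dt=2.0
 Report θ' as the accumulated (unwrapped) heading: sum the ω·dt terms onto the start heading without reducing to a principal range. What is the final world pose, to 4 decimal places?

(-4.3378, 2.8603, -2.5542)

step 1: θ'=3.0708 (R=0.5000) → pose (-1.4646, -3.0013, 3.0708)
step 2: θ'=3.0708 (straight) → pose (-5.2052, -2.7360, 3.0708)
step 3: θ'=1.1958 (R=-1.6000) → pose (-6.5809, -0.5540, 1.1958)
step 4: θ'=-0.0542 (R=-2.0000) → pose (-4.6115, 0.7106, -0.0542)
step 5: θ'=-0.0542 (straight) → pose (-3.7378, 0.6632, -0.0542)
step 6: θ'=-2.5542 (R=1.2000) → pose (-4.3378, 2.8603, -2.5542)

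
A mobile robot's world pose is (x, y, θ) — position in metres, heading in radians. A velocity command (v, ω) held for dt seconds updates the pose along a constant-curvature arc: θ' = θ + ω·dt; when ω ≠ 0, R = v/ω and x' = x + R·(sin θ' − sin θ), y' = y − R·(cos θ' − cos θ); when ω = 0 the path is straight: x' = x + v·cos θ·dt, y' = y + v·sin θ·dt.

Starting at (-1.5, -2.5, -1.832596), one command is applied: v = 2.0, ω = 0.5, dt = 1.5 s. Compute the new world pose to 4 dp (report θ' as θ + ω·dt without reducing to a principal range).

θ' = -1.8326 + 0.5·1.5 = -1.0826
R = v/ω = 2.0/0.5 = 4.0000
x' = -1.5 + 4.0000·(sin -1.0826 − sin -1.8326) = -1.1690
y' = -2.5 − 4.0000·(cos -1.0826 − cos -1.8326) = -5.4114

(-1.1690, -5.4114, -1.0826)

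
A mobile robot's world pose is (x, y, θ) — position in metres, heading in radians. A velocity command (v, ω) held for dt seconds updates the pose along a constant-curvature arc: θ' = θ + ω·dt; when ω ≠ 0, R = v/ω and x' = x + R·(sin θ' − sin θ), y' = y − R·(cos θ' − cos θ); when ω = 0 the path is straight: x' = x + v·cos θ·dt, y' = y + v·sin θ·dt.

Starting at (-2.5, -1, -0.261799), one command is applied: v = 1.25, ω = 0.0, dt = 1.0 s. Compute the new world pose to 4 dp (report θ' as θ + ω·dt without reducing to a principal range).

θ' = -0.2618 + 0.0·1.0 = -0.2618
ω = 0 → straight: x' = -2.5 + 1.25·cos(-0.2618)·1.0 = -1.2926
y' = -1 + 1.25·sin(-0.2618)·1.0 = -1.3235

(-1.2926, -1.3235, -0.2618)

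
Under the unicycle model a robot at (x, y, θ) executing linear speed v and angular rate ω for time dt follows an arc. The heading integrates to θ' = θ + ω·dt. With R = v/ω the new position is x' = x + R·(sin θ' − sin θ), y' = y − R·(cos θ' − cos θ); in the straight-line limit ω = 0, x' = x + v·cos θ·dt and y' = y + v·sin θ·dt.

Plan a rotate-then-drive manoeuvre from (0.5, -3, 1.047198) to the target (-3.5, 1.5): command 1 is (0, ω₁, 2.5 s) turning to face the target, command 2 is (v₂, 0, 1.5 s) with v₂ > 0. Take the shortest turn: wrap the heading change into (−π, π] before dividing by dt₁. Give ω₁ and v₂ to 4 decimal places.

heading to target = atan2(1.5−-3, -3.5−0.5) = 2.2974
Δθ = wrap(2.2974 − 1.0472) = 1.2502; ω₁ = Δθ/dt₁ = 0.5001
distance = √((-3.5−0.5)² + (1.5−-3)²) = 6.0208; v₂ = distance/dt₂ = 4.0139

ω₁ = 0.5001, v₂ = 4.0139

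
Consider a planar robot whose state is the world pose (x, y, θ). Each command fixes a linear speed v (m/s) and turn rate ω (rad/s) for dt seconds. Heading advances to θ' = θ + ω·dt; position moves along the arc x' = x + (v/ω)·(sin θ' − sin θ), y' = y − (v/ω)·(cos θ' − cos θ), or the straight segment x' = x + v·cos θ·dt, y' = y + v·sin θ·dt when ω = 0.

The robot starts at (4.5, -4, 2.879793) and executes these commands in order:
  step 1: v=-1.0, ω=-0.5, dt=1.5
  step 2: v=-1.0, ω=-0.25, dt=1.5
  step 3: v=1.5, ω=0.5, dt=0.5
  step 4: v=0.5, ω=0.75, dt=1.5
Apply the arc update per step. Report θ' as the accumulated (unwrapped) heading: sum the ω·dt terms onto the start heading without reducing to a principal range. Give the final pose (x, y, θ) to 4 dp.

(5.3948, -5.1618, 3.1298)

step 1: θ'=2.1298 (R=2.0000) → pose (5.6779, -4.8712, 2.1298)
step 2: θ'=1.7548 (R=4.0000) → pose (6.2193, -6.2607, 1.7548)
step 3: θ'=2.0048 (R=3.0000) → pose (5.9918, -5.5481, 2.0048)
step 4: θ'=3.1298 (R=0.6667) → pose (5.3948, -5.1618, 3.1298)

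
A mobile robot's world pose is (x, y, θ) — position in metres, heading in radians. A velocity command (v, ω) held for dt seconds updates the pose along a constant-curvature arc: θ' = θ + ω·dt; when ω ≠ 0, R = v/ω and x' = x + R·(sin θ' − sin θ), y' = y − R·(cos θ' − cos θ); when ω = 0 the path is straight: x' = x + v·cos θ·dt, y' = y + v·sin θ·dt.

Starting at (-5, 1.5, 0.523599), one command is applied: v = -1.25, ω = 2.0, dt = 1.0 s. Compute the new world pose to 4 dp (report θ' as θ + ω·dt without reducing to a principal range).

θ' = 0.5236 + 2.0·1.0 = 2.5236
R = v/ω = -1.25/2.0 = -0.6250
x' = -5 + -0.6250·(sin 2.5236 − sin 0.5236) = -5.0496
y' = 1.5 − -0.6250·(cos 2.5236 − cos 0.5236) = 0.4493

(-5.0496, 0.4493, 2.5236)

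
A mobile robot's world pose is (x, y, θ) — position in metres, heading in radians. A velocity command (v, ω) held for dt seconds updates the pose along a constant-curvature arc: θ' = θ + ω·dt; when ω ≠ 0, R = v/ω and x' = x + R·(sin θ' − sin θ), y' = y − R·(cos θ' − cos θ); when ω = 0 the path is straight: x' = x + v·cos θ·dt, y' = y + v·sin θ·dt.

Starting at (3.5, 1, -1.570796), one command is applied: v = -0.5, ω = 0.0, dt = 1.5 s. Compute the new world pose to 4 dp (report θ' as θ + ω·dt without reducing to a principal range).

(3.5000, 1.7500, -1.5708)

θ' = -1.5708 + 0.0·1.5 = -1.5708
ω = 0 → straight: x' = 3.5 + -0.5·cos(-1.5708)·1.5 = 3.5000
y' = 1 + -0.5·sin(-1.5708)·1.5 = 1.7500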